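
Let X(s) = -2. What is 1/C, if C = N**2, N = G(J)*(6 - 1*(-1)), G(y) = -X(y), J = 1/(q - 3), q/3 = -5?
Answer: 1/196 ≈ 0.0051020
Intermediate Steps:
q = -15 (q = 3*(-5) = -15)
J = -1/18 (J = 1/(-15 - 3) = 1/(-18) = -1/18 ≈ -0.055556)
G(y) = 2 (G(y) = -1*(-2) = 2)
N = 14 (N = 2*(6 - 1*(-1)) = 2*(6 + 1) = 2*7 = 14)
C = 196 (C = 14**2 = 196)
1/C = 1/196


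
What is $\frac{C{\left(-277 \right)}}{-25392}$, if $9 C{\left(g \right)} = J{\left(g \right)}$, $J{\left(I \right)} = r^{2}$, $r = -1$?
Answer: $- \frac{1}{228528} \approx -4.3758 \cdot 10^{-6}$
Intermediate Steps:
$J{\left(I \right)} = 1$ ($J{\left(I \right)} = \left(-1\right)^{2} = 1$)
$C{\left(g \right)} = \frac{1}{9}$ ($C{\left(g \right)} = \frac{1}{9} \cdot 1 = \frac{1}{9}$)
$\frac{C{\left(-277 \right)}}{-25392} = \frac{1}{9 \left(-25392\right)} = \frac{1}{9} \left(- \frac{1}{25392}\right) = - \frac{1}{228528}$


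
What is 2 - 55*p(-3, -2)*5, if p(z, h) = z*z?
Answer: -2473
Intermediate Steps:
p(z, h) = z²
2 - 55*p(-3, -2)*5 = 2 - 55*(-3)²*5 = 2 - 495*5 = 2 - 55*45 = 2 - 2475 = -2473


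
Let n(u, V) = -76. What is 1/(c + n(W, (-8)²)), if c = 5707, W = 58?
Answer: 1/5631 ≈ 0.00017759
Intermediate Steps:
1/(c + n(W, (-8)²)) = 1/(5707 - 76) = 1/5631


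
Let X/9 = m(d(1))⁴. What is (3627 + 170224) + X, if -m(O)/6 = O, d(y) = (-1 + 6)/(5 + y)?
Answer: 179476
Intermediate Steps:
d(y) = 5/(5 + y)
m(O) = -6*O
X = 5625 (X = 9*(-30/(5 + 1))⁴ = 9*(-30/6)⁴ = 9*(-6*⅚)⁴ = 9*(-5)⁴ = 9*625 = 5625)
(3627 + 170224) + X = (3627 + 170224) + 5625 = 173851 + 5625 = 179476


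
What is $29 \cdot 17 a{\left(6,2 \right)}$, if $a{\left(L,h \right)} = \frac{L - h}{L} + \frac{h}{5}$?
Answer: $\frac{7888}{15} \approx 525.87$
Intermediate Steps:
$a{\left(L,h \right)} = \frac{h}{5} + \frac{L - h}{L}$ ($a{\left(L,h \right)} = \frac{L - h}{L} + h \frac{1}{5} = \frac{L - h}{L} + \frac{h}{5} = \frac{h}{5} + \frac{L - h}{L}$)
$29 \cdot 17 a{\left(6,2 \right)} = 29 \cdot 17 \left(1 + \frac{1}{5} \cdot 2 - \frac{2}{6}\right) = 493 \left(1 + \frac{2}{5} - 2 \cdot \frac{1}{6}\right) = 493 \left(1 + \frac{2}{5} - \frac{1}{3}\right) = 493 \cdot \frac{16}{15} = \frac{7888}{15}$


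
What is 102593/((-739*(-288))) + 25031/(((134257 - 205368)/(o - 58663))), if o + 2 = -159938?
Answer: 68505437353847/890276256 ≈ 76949.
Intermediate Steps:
o = -159940 (o = -2 - 159938 = -159940)
102593/((-739*(-288))) + 25031/(((134257 - 205368)/(o - 58663))) = 102593/((-739*(-288))) + 25031/(((134257 - 205368)/(-159940 - 58663))) = 102593/212832 + 25031/((-71111/(-218603))) = 102593*(1/212832) + 25031/((-71111*(-1/218603))) = 102593/212832 + 25031/(4183/12859) = 102593/212832 + 25031*(12859/4183) = 102593/212832 + 321873629/4183 = 68505437353847/890276256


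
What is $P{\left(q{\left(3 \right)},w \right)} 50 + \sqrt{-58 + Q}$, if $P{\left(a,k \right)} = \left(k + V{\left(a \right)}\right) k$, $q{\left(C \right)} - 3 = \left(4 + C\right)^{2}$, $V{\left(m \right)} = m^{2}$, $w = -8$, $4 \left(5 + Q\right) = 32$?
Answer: $-1078400 + i \sqrt{55} \approx -1.0784 \cdot 10^{6} + 7.4162 i$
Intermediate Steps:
$Q = 3$ ($Q = -5 + \frac{1}{4} \cdot 32 = -5 + 8 = 3$)
$q{\left(C \right)} = 3 + \left(4 + C\right)^{2}$
$P{\left(a,k \right)} = k \left(k + a^{2}\right)$ ($P{\left(a,k \right)} = \left(k + a^{2}\right) k = k \left(k + a^{2}\right)$)
$P{\left(q{\left(3 \right)},w \right)} 50 + \sqrt{-58 + Q} = - 8 \left(-8 + \left(3 + \left(4 + 3\right)^{2}\right)^{2}\right) 50 + \sqrt{-58 + 3} = - 8 \left(-8 + \left(3 + 7^{2}\right)^{2}\right) 50 + \sqrt{-55} = - 8 \left(-8 + \left(3 + 49\right)^{2}\right) 50 + i \sqrt{55} = - 8 \left(-8 + 52^{2}\right) 50 + i \sqrt{55} = - 8 \left(-8 + 2704\right) 50 + i \sqrt{55} = \left(-8\right) 2696 \cdot 50 + i \sqrt{55} = \left(-21568\right) 50 + i \sqrt{55} = -1078400 + i \sqrt{55}$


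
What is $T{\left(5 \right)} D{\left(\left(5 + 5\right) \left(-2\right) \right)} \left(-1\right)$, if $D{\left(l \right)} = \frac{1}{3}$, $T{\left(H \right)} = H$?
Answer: $- \frac{5}{3} \approx -1.6667$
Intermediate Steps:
$D{\left(l \right)} = \frac{1}{3}$
$T{\left(5 \right)} D{\left(\left(5 + 5\right) \left(-2\right) \right)} \left(-1\right) = 5 \cdot \frac{1}{3} \left(-1\right) = \frac{5}{3} \left(-1\right) = - \frac{5}{3}$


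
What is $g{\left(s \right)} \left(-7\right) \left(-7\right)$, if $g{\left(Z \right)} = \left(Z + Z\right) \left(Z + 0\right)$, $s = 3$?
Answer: $882$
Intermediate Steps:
$g{\left(Z \right)} = 2 Z^{2}$ ($g{\left(Z \right)} = 2 Z Z = 2 Z^{2}$)
$g{\left(s \right)} \left(-7\right) \left(-7\right) = 2 \cdot 3^{2} \left(-7\right) \left(-7\right) = 2 \cdot 9 \left(-7\right) \left(-7\right) = 18 \left(-7\right) \left(-7\right) = \left(-126\right) \left(-7\right) = 882$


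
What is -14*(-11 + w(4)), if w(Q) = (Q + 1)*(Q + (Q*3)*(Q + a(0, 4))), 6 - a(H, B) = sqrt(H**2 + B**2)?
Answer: -5166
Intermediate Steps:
a(H, B) = 6 - sqrt(B**2 + H**2) (a(H, B) = 6 - sqrt(H**2 + B**2) = 6 - sqrt(B**2 + H**2))
w(Q) = (1 + Q)*(Q + 3*Q*(2 + Q)) (w(Q) = (Q + 1)*(Q + (Q*3)*(Q + (6 - sqrt(4**2 + 0**2)))) = (1 + Q)*(Q + (3*Q)*(Q + (6 - sqrt(16 + 0)))) = (1 + Q)*(Q + (3*Q)*(Q + (6 - sqrt(16)))) = (1 + Q)*(Q + (3*Q)*(Q + (6 - 1*4))) = (1 + Q)*(Q + (3*Q)*(Q + (6 - 4))) = (1 + Q)*(Q + (3*Q)*(Q + 2)) = (1 + Q)*(Q + (3*Q)*(2 + Q)) = (1 + Q)*(Q + 3*Q*(2 + Q)))
-14*(-11 + w(4)) = -14*(-11 + 4*(7 + 3*4**2 + 10*4)) = -14*(-11 + 4*(7 + 3*16 + 40)) = -14*(-11 + 4*(7 + 48 + 40)) = -14*(-11 + 4*95) = -14*(-11 + 380) = -14*369 = -5166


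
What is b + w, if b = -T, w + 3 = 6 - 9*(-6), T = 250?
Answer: -193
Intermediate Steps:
w = 57 (w = -3 + (6 - 9*(-6)) = -3 + (6 + 54) = -3 + 60 = 57)
b = -250 (b = -1*250 = -250)
b + w = -250 + 57 = -193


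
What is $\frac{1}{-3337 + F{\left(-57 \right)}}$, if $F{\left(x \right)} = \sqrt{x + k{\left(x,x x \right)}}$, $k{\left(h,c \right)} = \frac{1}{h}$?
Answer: $- \frac{190209}{634730683} - \frac{5 i \sqrt{7410}}{634730683} \approx -0.00029967 - 6.7809 \cdot 10^{-7} i$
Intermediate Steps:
$F{\left(x \right)} = \sqrt{x + \frac{1}{x}}$
$\frac{1}{-3337 + F{\left(-57 \right)}} = \frac{1}{-3337 + \sqrt{-57 + \frac{1}{-57}}} = \frac{1}{-3337 + \sqrt{-57 - \frac{1}{57}}} = \frac{1}{-3337 + \sqrt{- \frac{3250}{57}}} = \frac{1}{-3337 + \frac{5 i \sqrt{7410}}{57}}$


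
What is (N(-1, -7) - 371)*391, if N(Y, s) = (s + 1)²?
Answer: -130985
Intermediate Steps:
N(Y, s) = (1 + s)²
(N(-1, -7) - 371)*391 = ((1 - 7)² - 371)*391 = ((-6)² - 371)*391 = (36 - 371)*391 = -335*391 = -130985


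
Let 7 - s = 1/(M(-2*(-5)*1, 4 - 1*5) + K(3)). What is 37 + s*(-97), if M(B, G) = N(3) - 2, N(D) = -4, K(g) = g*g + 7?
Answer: -6323/10 ≈ -632.30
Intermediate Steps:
K(g) = 7 + g**2 (K(g) = g**2 + 7 = 7 + g**2)
M(B, G) = -6 (M(B, G) = -4 - 2 = -6)
s = 69/10 (s = 7 - 1/(-6 + (7 + 3**2)) = 7 - 1/(-6 + (7 + 9)) = 7 - 1/(-6 + 16) = 7 - 1/10 = 69/10 ≈ 6.9000)
37 + s*(-97) = 37 + (69/10)*(-97) = 37 - 6693/10 = -6323/10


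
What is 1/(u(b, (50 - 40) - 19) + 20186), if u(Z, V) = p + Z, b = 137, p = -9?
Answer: 1/20314 ≈ 4.9227e-5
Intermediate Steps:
u(Z, V) = -9 + Z
1/(u(b, (50 - 40) - 19) + 20186) = 1/((-9 + 137) + 20186) = 1/(128 + 20186) = 1/20314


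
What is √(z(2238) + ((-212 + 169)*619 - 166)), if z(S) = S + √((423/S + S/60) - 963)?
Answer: √(-85373032625 + 1865*I*√3219135470)/1865 ≈ 0.097091 + 156.67*I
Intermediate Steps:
z(S) = S + √(-963 + 423/S + S/60) (z(S) = S + √((423/S + S*(1/60)) - 963) = S + √((423/S + S/60) - 963) = S + √(-963 + 423/S + S/60))
√(z(2238) + ((-212 + 169)*619 - 166)) = √((2238 + √(-866700 + 15*2238 + 380700/2238)/30) + ((-212 + 169)*619 - 166)) = √((2238 + √(-866700 + 33570 + 380700*(1/2238))/30) + (-43*619 - 166)) = √((2238 + √(-866700 + 33570 + 63450/373)/30) + (-26617 - 166)) = √((2238 + √(-310694040/373)/30) - 26783) = √((2238 + (6*I*√3219135470/373)/30) - 26783) = √((2238 + I*√3219135470/1865) - 26783) = √(-24545 + I*√3219135470/1865)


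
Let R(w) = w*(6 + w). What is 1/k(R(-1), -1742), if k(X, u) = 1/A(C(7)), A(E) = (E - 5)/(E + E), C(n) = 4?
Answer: -1/8 ≈ -0.12500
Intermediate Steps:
A(E) = (-5 + E)/(2*E) (A(E) = (-5 + E)/((2*E)) = (-5 + E)*(1/(2*E)) = (-5 + E)/(2*E))
k(X, u) = -8 (k(X, u) = 1/((1/2)*(-5 + 4)/4) = 1/((1/2)*(1/4)*(-1)) = 1/(-1/8) = -8)
1/k(R(-1), -1742) = 1/(-8) = -1/8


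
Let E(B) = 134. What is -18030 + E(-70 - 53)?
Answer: -17896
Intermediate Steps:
-18030 + E(-70 - 53) = -18030 + 134 = -17896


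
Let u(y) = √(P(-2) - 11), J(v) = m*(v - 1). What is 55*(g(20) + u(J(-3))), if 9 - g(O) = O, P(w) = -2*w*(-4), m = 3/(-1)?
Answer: -605 + 165*I*√3 ≈ -605.0 + 285.79*I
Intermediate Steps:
m = -3 (m = 3*(-1) = -3)
P(w) = 8*w
g(O) = 9 - O
J(v) = 3 - 3*v (J(v) = -3*(v - 1) = -3*(-1 + v) = 3 - 3*v)
u(y) = 3*I*√3 (u(y) = √(8*(-2) - 11) = √(-16 - 11) = √(-27) = 3*I*√3)
55*(g(20) + u(J(-3))) = 55*((9 - 1*20) + 3*I*√3) = 55*((9 - 20) + 3*I*√3) = 55*(-11 + 3*I*√3) = -605 + 165*I*√3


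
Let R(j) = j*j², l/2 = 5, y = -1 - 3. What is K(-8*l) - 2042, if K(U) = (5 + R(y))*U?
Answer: 2678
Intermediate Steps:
y = -4
l = 10 (l = 2*5 = 10)
R(j) = j³
K(U) = -59*U (K(U) = (5 + (-4)³)*U = (5 - 64)*U = -59*U)
K(-8*l) - 2042 = -(-472)*10 - 2042 = -59*(-80) - 2042 = 4720 - 2042 = 2678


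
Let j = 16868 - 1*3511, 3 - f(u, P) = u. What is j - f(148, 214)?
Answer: 13502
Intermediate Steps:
f(u, P) = 3 - u
j = 13357 (j = 16868 - 3511 = 13357)
j - f(148, 214) = 13357 - (3 - 1*148) = 13357 - (3 - 148) = 13357 - 1*(-145) = 13357 + 145 = 13502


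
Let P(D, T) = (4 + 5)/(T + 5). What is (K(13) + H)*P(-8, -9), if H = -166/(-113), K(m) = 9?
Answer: -10647/452 ≈ -23.555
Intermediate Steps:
P(D, T) = 9/(5 + T)
H = 166/113 (H = -166*(-1/113) = 166/113 ≈ 1.4690)
(K(13) + H)*P(-8, -9) = (9 + 166/113)*(9/(5 - 9)) = 1183*(9/(-4))/113 = 1183*(9*(-1/4))/113 = (1183/113)*(-9/4) = -10647/452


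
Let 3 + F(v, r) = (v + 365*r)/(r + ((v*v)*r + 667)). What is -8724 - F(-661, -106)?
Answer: -403896279216/46313065 ≈ -8721.0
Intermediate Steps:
F(v, r) = -3 + (v + 365*r)/(667 + r + r*v**2) (F(v, r) = -3 + (v + 365*r)/(r + ((v*v)*r + 667)) = -3 + (v + 365*r)/(r + (v**2*r + 667)) = -3 + (v + 365*r)/(r + (r*v**2 + 667)) = -3 + (v + 365*r)/(r + (667 + r*v**2)) = -3 + (v + 365*r)/(667 + r + r*v**2))
-8724 - F(-661, -106) = -8724 - (-2001 - 661 + 362*(-106) - 3*(-106)*(-661)**2)/(667 - 106 - 106*(-661)**2) = -8724 - (-2001 - 661 - 38372 - 3*(-106)*436921)/(667 - 106 - 106*436921) = -8724 - (-2001 - 661 - 38372 + 138940878)/(667 - 106 - 46313626) = -8724 - 138899844/(-46313065) = -8724 - (-1)*138899844/46313065 = -8724 - 1*(-138899844/46313065) = -8724 + 138899844/46313065 = -403896279216/46313065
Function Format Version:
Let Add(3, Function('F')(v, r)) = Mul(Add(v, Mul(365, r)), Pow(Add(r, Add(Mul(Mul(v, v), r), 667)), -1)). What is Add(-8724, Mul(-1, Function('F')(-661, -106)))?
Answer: Rational(-403896279216, 46313065) ≈ -8721.0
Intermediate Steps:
Function('F')(v, r) = Add(-3, Mul(Pow(Add(667, r, Mul(r, Pow(v, 2))), -1), Add(v, Mul(365, r)))) (Function('F')(v, r) = Add(-3, Mul(Add(v, Mul(365, r)), Pow(Add(r, Add(Mul(Mul(v, v), r), 667)), -1))) = Add(-3, Mul(Add(v, Mul(365, r)), Pow(Add(r, Add(Mul(Pow(v, 2), r), 667)), -1))) = Add(-3, Mul(Add(v, Mul(365, r)), Pow(Add(r, Add(Mul(r, Pow(v, 2)), 667)), -1))) = Add(-3, Mul(Add(v, Mul(365, r)), Pow(Add(r, Add(667, Mul(r, Pow(v, 2)))), -1))) = Add(-3, Mul(Add(v, Mul(365, r)), Pow(Add(667, r, Mul(r, Pow(v, 2))), -1))) = Add(-3, Mul(Pow(Add(667, r, Mul(r, Pow(v, 2))), -1), Add(v, Mul(365, r)))))
Add(-8724, Mul(-1, Function('F')(-661, -106))) = Add(-8724, Mul(-1, Mul(Pow(Add(667, -106, Mul(-106, Pow(-661, 2))), -1), Add(-2001, -661, Mul(362, -106), Mul(-3, -106, Pow(-661, 2)))))) = Add(-8724, Mul(-1, Mul(Pow(Add(667, -106, Mul(-106, 436921)), -1), Add(-2001, -661, -38372, Mul(-3, -106, 436921))))) = Add(-8724, Mul(-1, Mul(Pow(Add(667, -106, -46313626), -1), Add(-2001, -661, -38372, 138940878)))) = Add(-8724, Mul(-1, Mul(Pow(-46313065, -1), 138899844))) = Add(-8724, Mul(-1, Mul(Rational(-1, 46313065), 138899844))) = Add(-8724, Mul(-1, Rational(-138899844, 46313065))) = Add(-8724, Rational(138899844, 46313065)) = Rational(-403896279216, 46313065)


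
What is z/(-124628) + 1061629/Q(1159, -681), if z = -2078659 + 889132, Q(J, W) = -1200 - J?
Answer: -18500372117/41999636 ≈ -440.49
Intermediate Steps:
z = -1189527
z/(-124628) + 1061629/Q(1159, -681) = -1189527/(-124628) + 1061629/(-1200 - 1*1159) = -1189527*(-1/124628) + 1061629/(-1200 - 1159) = 1189527/124628 + 1061629/(-2359) = 1189527/124628 + 1061629*(-1/2359) = 1189527/124628 - 1061629/2359 = -18500372117/41999636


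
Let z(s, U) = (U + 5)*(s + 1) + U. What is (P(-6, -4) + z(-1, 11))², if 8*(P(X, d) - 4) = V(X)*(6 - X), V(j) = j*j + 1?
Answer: 19881/4 ≈ 4970.3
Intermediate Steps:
V(j) = 1 + j² (V(j) = j² + 1 = 1 + j²)
z(s, U) = U + (1 + s)*(5 + U) (z(s, U) = (5 + U)*(1 + s) + U = (1 + s)*(5 + U) + U = U + (1 + s)*(5 + U))
P(X, d) = 4 + (1 + X²)*(6 - X)/8 (P(X, d) = 4 + ((1 + X²)*(6 - X))/8 = 4 + (1 + X²)*(6 - X)/8)
(P(-6, -4) + z(-1, 11))² = ((19/4 - ⅛*(-6) - ⅛*(-6)³ + (¾)*(-6)²) + (5 + 2*11 + 5*(-1) + 11*(-1)))² = ((19/4 + ¾ - ⅛*(-216) + (¾)*36) + (5 + 22 - 5 - 11))² = ((19/4 + ¾ + 27 + 27) + 11)² = (119/2 + 11)² = (141/2)² = 19881/4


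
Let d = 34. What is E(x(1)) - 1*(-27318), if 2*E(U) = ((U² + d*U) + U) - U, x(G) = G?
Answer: 54671/2 ≈ 27336.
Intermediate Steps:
E(U) = U²/2 + 17*U (E(U) = (((U² + 34*U) + U) - U)/2 = ((U² + 35*U) - U)/2 = (U² + 34*U)/2 = U²/2 + 17*U)
E(x(1)) - 1*(-27318) = (½)*1*(34 + 1) - 1*(-27318) = (½)*1*35 + 27318 = 35/2 + 27318 = 54671/2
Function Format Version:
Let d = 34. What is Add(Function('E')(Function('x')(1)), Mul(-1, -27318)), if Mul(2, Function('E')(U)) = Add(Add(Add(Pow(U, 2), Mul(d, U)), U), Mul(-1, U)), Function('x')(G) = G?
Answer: Rational(54671, 2) ≈ 27336.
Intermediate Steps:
Function('E')(U) = Add(Mul(Rational(1, 2), Pow(U, 2)), Mul(17, U)) (Function('E')(U) = Mul(Rational(1, 2), Add(Add(Add(Pow(U, 2), Mul(34, U)), U), Mul(-1, U))) = Mul(Rational(1, 2), Add(Add(Pow(U, 2), Mul(35, U)), Mul(-1, U))) = Mul(Rational(1, 2), Add(Pow(U, 2), Mul(34, U))) = Add(Mul(Rational(1, 2), Pow(U, 2)), Mul(17, U)))
Add(Function('E')(Function('x')(1)), Mul(-1, -27318)) = Add(Mul(Rational(1, 2), 1, Add(34, 1)), Mul(-1, -27318)) = Add(Mul(Rational(1, 2), 1, 35), 27318) = Add(Rational(35, 2), 27318) = Rational(54671, 2)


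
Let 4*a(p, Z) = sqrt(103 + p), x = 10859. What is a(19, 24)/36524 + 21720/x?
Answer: 21720/10859 + sqrt(122)/146096 ≈ 2.0003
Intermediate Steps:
a(p, Z) = sqrt(103 + p)/4
a(19, 24)/36524 + 21720/x = (sqrt(103 + 19)/4)/36524 + 21720/10859 = (sqrt(122)/4)*(1/36524) + 21720*(1/10859) = sqrt(122)/146096 + 21720/10859 = 21720/10859 + sqrt(122)/146096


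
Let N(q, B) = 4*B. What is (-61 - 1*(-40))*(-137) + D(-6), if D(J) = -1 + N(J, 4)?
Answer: 2892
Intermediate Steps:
D(J) = 15 (D(J) = -1 + 4*4 = -1 + 16 = 15)
(-61 - 1*(-40))*(-137) + D(-6) = (-61 - 1*(-40))*(-137) + 15 = (-61 + 40)*(-137) + 15 = -21*(-137) + 15 = 2877 + 15 = 2892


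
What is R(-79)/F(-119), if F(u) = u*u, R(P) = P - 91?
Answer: -10/833 ≈ -0.012005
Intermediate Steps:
R(P) = -91 + P
F(u) = u²
R(-79)/F(-119) = (-91 - 79)/((-119)²) = -170/14161 = -170*1/14161 = -10/833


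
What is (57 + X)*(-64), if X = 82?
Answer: -8896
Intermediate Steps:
(57 + X)*(-64) = (57 + 82)*(-64) = 139*(-64) = -8896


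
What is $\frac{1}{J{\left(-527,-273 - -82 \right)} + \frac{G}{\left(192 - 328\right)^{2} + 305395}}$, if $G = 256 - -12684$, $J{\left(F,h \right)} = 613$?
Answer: $\frac{323891}{198558123} \approx 0.0016312$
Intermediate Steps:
$G = 12940$ ($G = 256 + 12684 = 12940$)
$\frac{1}{J{\left(-527,-273 - -82 \right)} + \frac{G}{\left(192 - 328\right)^{2} + 305395}} = \frac{1}{613 + \frac{12940}{\left(192 - 328\right)^{2} + 305395}} = \frac{1}{613 + \frac{12940}{\left(-136\right)^{2} + 305395}} = \frac{1}{613 + \frac{12940}{18496 + 305395}} = \frac{1}{613 + \frac{12940}{323891}} = \frac{1}{\frac{198558123}{323891}} = \frac{323891}{198558123}$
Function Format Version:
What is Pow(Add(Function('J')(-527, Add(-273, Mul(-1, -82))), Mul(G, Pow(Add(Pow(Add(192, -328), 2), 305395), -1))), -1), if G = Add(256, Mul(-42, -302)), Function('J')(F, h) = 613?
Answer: Rational(323891, 198558123) ≈ 0.0016312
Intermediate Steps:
G = 12940 (G = Add(256, 12684) = 12940)
Pow(Add(Function('J')(-527, Add(-273, Mul(-1, -82))), Mul(G, Pow(Add(Pow(Add(192, -328), 2), 305395), -1))), -1) = Pow(Add(613, Mul(12940, Pow(Add(Pow(Add(192, -328), 2), 305395), -1))), -1) = Pow(Add(613, Mul(12940, Pow(Add(Pow(-136, 2), 305395), -1))), -1) = Pow(Add(613, Mul(12940, Pow(Add(18496, 305395), -1))), -1) = Pow(Add(613, Mul(12940, Pow(323891, -1))), -1) = Pow(Add(613, Mul(12940, Rational(1, 323891))), -1) = Pow(Add(613, Rational(12940, 323891)), -1) = Pow(Rational(198558123, 323891), -1) = Rational(323891, 198558123)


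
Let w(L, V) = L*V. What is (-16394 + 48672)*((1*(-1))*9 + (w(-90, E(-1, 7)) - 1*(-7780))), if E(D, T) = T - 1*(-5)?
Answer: 215972098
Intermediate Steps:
E(D, T) = 5 + T (E(D, T) = T + 5 = 5 + T)
(-16394 + 48672)*((1*(-1))*9 + (w(-90, E(-1, 7)) - 1*(-7780))) = (-16394 + 48672)*((1*(-1))*9 + (-90*(5 + 7) - 1*(-7780))) = 32278*(-1*9 + (-90*12 + 7780)) = 32278*(-9 + (-1080 + 7780)) = 32278*(-9 + 6700) = 32278*6691 = 215972098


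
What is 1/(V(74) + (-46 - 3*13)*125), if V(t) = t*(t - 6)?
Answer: -1/5593 ≈ -0.00017879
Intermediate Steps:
V(t) = t*(-6 + t)
1/(V(74) + (-46 - 3*13)*125) = 1/(74*(-6 + 74) + (-46 - 3*13)*125) = 1/(74*68 + (-46 - 39)*125) = 1/(5032 - 85*125) = 1/(5032 - 10625) = 1/(-5593) = -1/5593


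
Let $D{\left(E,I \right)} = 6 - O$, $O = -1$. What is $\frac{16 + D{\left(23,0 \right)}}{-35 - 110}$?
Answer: $- \frac{23}{145} \approx -0.15862$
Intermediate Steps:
$D{\left(E,I \right)} = 7$ ($D{\left(E,I \right)} = 6 - -1 = 6 + 1 = 7$)
$\frac{16 + D{\left(23,0 \right)}}{-35 - 110} = \frac{16 + 7}{-35 - 110} = \frac{23}{-145} = 23 \left(- \frac{1}{145}\right) = - \frac{23}{145}$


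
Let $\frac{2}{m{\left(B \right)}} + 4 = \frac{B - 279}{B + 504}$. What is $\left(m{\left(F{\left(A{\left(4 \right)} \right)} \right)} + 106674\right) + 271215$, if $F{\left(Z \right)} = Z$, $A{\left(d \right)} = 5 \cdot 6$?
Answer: $\frac{300421399}{795} \approx 3.7789 \cdot 10^{5}$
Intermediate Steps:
$A{\left(d \right)} = 30$
$m{\left(B \right)} = \frac{2}{-4 + \frac{-279 + B}{504 + B}}$ ($m{\left(B \right)} = \frac{2}{-4 + \frac{B - 279}{B + 504}} = \frac{2}{-4 + \frac{-279 + B}{504 + B}}$)
$\left(m{\left(F{\left(A{\left(4 \right)} \right)} \right)} + 106674\right) + 271215 = \left(\frac{2 \left(-504 - 30\right)}{3 \left(765 + 30\right)} + 106674\right) + 271215 = \left(\frac{2 \left(-504 - 30\right)}{3 \cdot 795} + 106674\right) + 271215 = \left(\frac{2}{3} \cdot \frac{1}{795} \left(-534\right) + 106674\right) + 271215 = \left(- \frac{356}{795} + 106674\right) + 271215 = \frac{84805474}{795} + 271215 = \frac{300421399}{795}$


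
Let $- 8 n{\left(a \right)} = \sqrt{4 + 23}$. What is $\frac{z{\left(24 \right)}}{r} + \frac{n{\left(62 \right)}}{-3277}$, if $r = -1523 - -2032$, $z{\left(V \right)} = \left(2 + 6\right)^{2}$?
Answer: $\frac{64}{509} + \frac{3 \sqrt{3}}{26216} \approx 0.12593$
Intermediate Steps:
$z{\left(V \right)} = 64$ ($z{\left(V \right)} = 8^{2} = 64$)
$r = 509$ ($r = -1523 + 2032 = 509$)
$n{\left(a \right)} = - \frac{3 \sqrt{3}}{8}$ ($n{\left(a \right)} = - \frac{\sqrt{4 + 23}}{8} = - \frac{\sqrt{27}}{8} = - \frac{3 \sqrt{3}}{8}$)
$\frac{z{\left(24 \right)}}{r} + \frac{n{\left(62 \right)}}{-3277} = \frac{64}{509} + \frac{\left(- \frac{3}{8}\right) \sqrt{3}}{-3277} = 64 \cdot \frac{1}{509} + - \frac{3 \sqrt{3}}{8} \left(- \frac{1}{3277}\right) = \frac{64}{509} + \frac{3 \sqrt{3}}{26216}$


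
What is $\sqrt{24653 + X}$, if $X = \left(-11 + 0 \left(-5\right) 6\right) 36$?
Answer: $\sqrt{24257} \approx 155.75$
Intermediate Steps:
$X = -396$ ($X = \left(-11 + 0 \cdot 6\right) 36 = \left(-11 + 0\right) 36 = \left(-11\right) 36 = -396$)
$\sqrt{24653 + X} = \sqrt{24653 - 396} = \sqrt{24257}$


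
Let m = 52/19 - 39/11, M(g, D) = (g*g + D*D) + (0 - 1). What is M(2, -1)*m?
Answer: -676/209 ≈ -3.2345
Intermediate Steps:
M(g, D) = -1 + D² + g² (M(g, D) = (g² + D²) - 1 = (D² + g²) - 1 = -1 + D² + g²)
m = -169/209 (m = 52*(1/19) - 39*1/11 = 52/19 - 39/11 = -169/209 ≈ -0.80861)
M(2, -1)*m = (-1 + (-1)² + 2²)*(-169/209) = (-1 + 1 + 4)*(-169/209) = 4*(-169/209) = -676/209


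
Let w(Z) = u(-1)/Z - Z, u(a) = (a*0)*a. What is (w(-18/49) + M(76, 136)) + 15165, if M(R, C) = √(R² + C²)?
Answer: 743103/49 + 4*√1517 ≈ 15321.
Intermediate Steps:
u(a) = 0 (u(a) = 0*a = 0)
w(Z) = -Z (w(Z) = 0/Z - Z = 0 - Z = -Z)
M(R, C) = √(C² + R²)
(w(-18/49) + M(76, 136)) + 15165 = (-(-18)/49 + √(136² + 76²)) + 15165 = (-(-18)/49 + √(18496 + 5776)) + 15165 = (-1*(-18/49) + √24272) + 15165 = (18/49 + 4*√1517) + 15165 = 743103/49 + 4*√1517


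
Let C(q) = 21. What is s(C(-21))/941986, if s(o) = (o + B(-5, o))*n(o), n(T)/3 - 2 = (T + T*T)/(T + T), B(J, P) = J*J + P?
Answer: 2613/941986 ≈ 0.0027739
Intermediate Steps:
B(J, P) = P + J² (B(J, P) = J² + P = P + J²)
n(T) = 6 + 3*(T + T²)/(2*T) (n(T) = 6 + 3*((T + T*T)/(T + T)) = 6 + 3*((T + T²)/((2*T))) = 6 + 3*((T + T²)*(1/(2*T))) = 6 + 3*((T + T²)/(2*T)) = 6 + 3*(T + T²)/(2*T))
s(o) = (25 + 2*o)*(15/2 + 3*o/2) (s(o) = (o + (o + (-5)²))*(15/2 + 3*o/2) = (o + (o + 25))*(15/2 + 3*o/2) = (o + (25 + o))*(15/2 + 3*o/2) = (25 + 2*o)*(15/2 + 3*o/2))
s(C(-21))/941986 = (3*(5 + 21)*(25 + 2*21)/2)/941986 = ((3/2)*26*(25 + 42))*(1/941986) = ((3/2)*26*67)*(1/941986) = 2613*(1/941986) = 2613/941986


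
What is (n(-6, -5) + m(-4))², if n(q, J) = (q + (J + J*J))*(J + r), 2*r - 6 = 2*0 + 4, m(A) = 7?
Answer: 49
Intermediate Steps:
r = 5 (r = 3 + (2*0 + 4)/2 = 3 + (0 + 4)/2 = 3 + (½)*4 = 3 + 2 = 5)
n(q, J) = (5 + J)*(J + q + J²) (n(q, J) = (q + (J + J*J))*(J + 5) = (q + (J + J²))*(5 + J) = (J + q + J²)*(5 + J) = (5 + J)*(J + q + J²))
(n(-6, -5) + m(-4))² = (((-5)³ + 5*(-5) + 5*(-6) + 6*(-5)² - 5*(-6)) + 7)² = ((-125 - 25 - 30 + 6*25 + 30) + 7)² = ((-125 - 25 - 30 + 150 + 30) + 7)² = (0 + 7)² = 7² = 49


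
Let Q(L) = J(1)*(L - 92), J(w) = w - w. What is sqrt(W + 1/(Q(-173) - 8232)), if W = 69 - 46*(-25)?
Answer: sqrt(421461894)/588 ≈ 34.914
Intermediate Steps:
J(w) = 0
Q(L) = 0 (Q(L) = 0*(L - 92) = 0*(-92 + L) = 0)
W = 1219 (W = 69 + 1150 = 1219)
sqrt(W + 1/(Q(-173) - 8232)) = sqrt(1219 + 1/(0 - 8232)) = sqrt(1219 + 1/(-8232)) = sqrt(1219 - 1/8232) = sqrt(10034807/8232) = sqrt(421461894)/588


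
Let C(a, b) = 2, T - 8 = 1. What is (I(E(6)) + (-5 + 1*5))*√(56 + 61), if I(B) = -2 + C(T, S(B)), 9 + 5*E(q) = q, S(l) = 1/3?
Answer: 0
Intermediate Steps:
T = 9 (T = 8 + 1 = 9)
S(l) = ⅓
E(q) = -9/5 + q/5
I(B) = 0 (I(B) = -2 + 2 = 0)
(I(E(6)) + (-5 + 1*5))*√(56 + 61) = (0 + (-5 + 1*5))*√(56 + 61) = (0 + (-5 + 5))*√117 = (0 + 0)*(3*√13) = 0*(3*√13) = 0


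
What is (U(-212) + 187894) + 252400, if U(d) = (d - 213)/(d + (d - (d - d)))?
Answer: 186685081/424 ≈ 4.4030e+5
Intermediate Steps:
U(d) = (-213 + d)/(2*d) (U(d) = (-213 + d)/(d + (d - 1*0)) = (-213 + d)/(d + (d + 0)) = (-213 + d)/(d + d) = (-213 + d)/((2*d)) = (-213 + d)*(1/(2*d)) = (-213 + d)/(2*d))
(U(-212) + 187894) + 252400 = ((1/2)*(-213 - 212)/(-212) + 187894) + 252400 = ((1/2)*(-1/212)*(-425) + 187894) + 252400 = (425/424 + 187894) + 252400 = 79667481/424 + 252400 = 186685081/424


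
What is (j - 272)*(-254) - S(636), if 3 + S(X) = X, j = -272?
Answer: 137543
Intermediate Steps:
S(X) = -3 + X
(j - 272)*(-254) - S(636) = (-272 - 272)*(-254) - (-3 + 636) = -544*(-254) - 1*633 = 138176 - 633 = 137543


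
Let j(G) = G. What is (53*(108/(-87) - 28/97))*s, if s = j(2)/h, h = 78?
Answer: -228112/109707 ≈ -2.0793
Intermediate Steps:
s = 1/39 (s = 2/78 = 2*(1/78) = 1/39 ≈ 0.025641)
(53*(108/(-87) - 28/97))*s = (53*(108/(-87) - 28/97))*(1/39) = (53*(108*(-1/87) - 28*1/97))*(1/39) = (53*(-36/29 - 28/97))*(1/39) = (53*(-4304/2813))*(1/39) = -228112/2813*1/39 = -228112/109707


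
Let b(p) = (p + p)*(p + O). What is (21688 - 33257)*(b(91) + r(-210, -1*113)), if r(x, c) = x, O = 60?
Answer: -315509768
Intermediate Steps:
b(p) = 2*p*(60 + p) (b(p) = (p + p)*(p + 60) = (2*p)*(60 + p) = 2*p*(60 + p))
(21688 - 33257)*(b(91) + r(-210, -1*113)) = (21688 - 33257)*(2*91*(60 + 91) - 210) = -11569*(2*91*151 - 210) = -11569*(27482 - 210) = -11569*27272 = -315509768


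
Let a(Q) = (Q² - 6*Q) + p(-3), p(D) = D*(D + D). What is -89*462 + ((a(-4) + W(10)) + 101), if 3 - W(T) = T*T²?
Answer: -41956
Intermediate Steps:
p(D) = 2*D² (p(D) = D*(2*D) = 2*D²)
W(T) = 3 - T³ (W(T) = 3 - T*T² = 3 - T³)
a(Q) = 18 + Q² - 6*Q (a(Q) = (Q² - 6*Q) + 2*(-3)² = (Q² - 6*Q) + 2*9 = (Q² - 6*Q) + 18 = 18 + Q² - 6*Q)
-89*462 + ((a(-4) + W(10)) + 101) = -89*462 + (((18 + (-4)² - 6*(-4)) + (3 - 1*10³)) + 101) = -41118 + (((18 + 16 + 24) + (3 - 1*1000)) + 101) = -41118 + ((58 + (3 - 1000)) + 101) = -41118 + ((58 - 997) + 101) = -41118 + (-939 + 101) = -41118 - 838 = -41956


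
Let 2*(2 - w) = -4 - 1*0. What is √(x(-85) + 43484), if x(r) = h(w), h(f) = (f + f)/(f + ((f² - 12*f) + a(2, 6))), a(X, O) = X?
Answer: 2*√1837186/13 ≈ 208.53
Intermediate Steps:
w = 4 (w = 2 - (-4 - 1*0)/2 = 2 - (-4 + 0)/2 = 2 - ½*(-4) = 2 + 2 = 4)
h(f) = 2*f/(2 + f² - 11*f) (h(f) = (f + f)/(f + ((f² - 12*f) + 2)) = (2*f)/(f + (2 + f² - 12*f)) = (2*f)/(2 + f² - 11*f) = 2*f/(2 + f² - 11*f))
x(r) = -4/13 (x(r) = 2*4/(2 + 4² - 11*4) = 2*4/(2 + 16 - 44) = 2*4/(-26) = 2*4*(-1/26) = -4/13)
√(x(-85) + 43484) = √(-4/13 + 43484) = √(565288/13) = 2*√1837186/13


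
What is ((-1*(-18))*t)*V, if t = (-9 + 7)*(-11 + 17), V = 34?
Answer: -7344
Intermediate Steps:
t = -12 (t = -2*6 = -12)
((-1*(-18))*t)*V = (-1*(-18)*(-12))*34 = (18*(-12))*34 = -216*34 = -7344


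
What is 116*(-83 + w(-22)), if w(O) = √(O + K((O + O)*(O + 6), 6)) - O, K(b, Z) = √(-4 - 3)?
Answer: -7076 + 116*√(-22 + I*√7) ≈ -7043.3 + 545.07*I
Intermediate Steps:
K(b, Z) = I*√7 (K(b, Z) = √(-7) = I*√7)
w(O) = √(O + I*√7) - O
116*(-83 + w(-22)) = 116*(-83 + (√(-22 + I*√7) - 1*(-22))) = 116*(-83 + (√(-22 + I*√7) + 22)) = 116*(-83 + (22 + √(-22 + I*√7))) = 116*(-61 + √(-22 + I*√7)) = -7076 + 116*√(-22 + I*√7)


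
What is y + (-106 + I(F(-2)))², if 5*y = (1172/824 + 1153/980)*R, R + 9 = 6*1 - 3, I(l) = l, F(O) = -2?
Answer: 2942623413/252350 ≈ 11661.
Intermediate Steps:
R = -6 (R = -9 + (6*1 - 3) = -9 + (6 - 3) = -9 + 3 = -6)
y = -786987/252350 (y = ((1172/824 + 1153/980)*(-6))/5 = ((1172*(1/824) + 1153*(1/980))*(-6))/5 = ((293/206 + 1153/980)*(-6))/5 = ((262329/100940)*(-6))/5 = (⅕)*(-786987/50470) = -786987/252350 ≈ -3.1186)
y + (-106 + I(F(-2)))² = -786987/252350 + (-106 - 2)² = -786987/252350 + (-108)² = -786987/252350 + 11664 = 2942623413/252350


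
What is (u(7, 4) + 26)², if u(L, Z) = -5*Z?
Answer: 36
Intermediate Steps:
(u(7, 4) + 26)² = (-5*4 + 26)² = (-20 + 26)² = 6² = 36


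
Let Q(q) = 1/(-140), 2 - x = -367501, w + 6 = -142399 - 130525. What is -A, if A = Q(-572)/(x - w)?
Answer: 1/89660620 ≈ 1.1153e-8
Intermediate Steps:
w = -272930 (w = -6 + (-142399 - 130525) = -6 - 272924 = -272930)
x = 367503 (x = 2 - 1*(-367501) = 2 + 367501 = 367503)
Q(q) = -1/140
A = -1/89660620 (A = -1/(140*(367503 - 1*(-272930))) = -1/(140*(367503 + 272930)) = -1/140/640433 = -1/140*1/640433 = -1/89660620 ≈ -1.1153e-8)
-A = -1*(-1/89660620) = 1/89660620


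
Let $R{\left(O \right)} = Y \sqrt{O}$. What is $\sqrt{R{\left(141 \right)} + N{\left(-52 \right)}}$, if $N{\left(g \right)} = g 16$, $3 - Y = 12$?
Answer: $\sqrt{-832 - 9 \sqrt{141}} \approx 30.641 i$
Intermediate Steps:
$Y = -9$ ($Y = 3 - 12 = -9$)
$N{\left(g \right)} = 16 g$
$R{\left(O \right)} = - 9 \sqrt{O}$
$\sqrt{R{\left(141 \right)} + N{\left(-52 \right)}} = \sqrt{- 9 \sqrt{141} + 16 \left(-52\right)} = \sqrt{- 9 \sqrt{141} - 832} = \sqrt{-832 - 9 \sqrt{141}}$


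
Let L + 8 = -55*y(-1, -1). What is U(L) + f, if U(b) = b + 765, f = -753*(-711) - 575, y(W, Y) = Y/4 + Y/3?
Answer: 6427165/12 ≈ 5.3560e+5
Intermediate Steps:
y(W, Y) = 7*Y/12 (y(W, Y) = Y*(¼) + Y*(⅓) = Y/4 + Y/3 = 7*Y/12)
L = 289/12 (L = -8 - 385*(-1)/12 = -8 - 55*(-7/12) = -8 + 385/12 = 289/12 ≈ 24.083)
f = 534808 (f = 535383 - 575 = 534808)
U(b) = 765 + b
U(L) + f = (765 + 289/12) + 534808 = 9469/12 + 534808 = 6427165/12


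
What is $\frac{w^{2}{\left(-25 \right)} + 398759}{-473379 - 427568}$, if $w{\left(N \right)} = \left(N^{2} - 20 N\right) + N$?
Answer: $- \frac{1608759}{900947} \approx -1.7856$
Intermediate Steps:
$w{\left(N \right)} = N^{2} - 19 N$
$\frac{w^{2}{\left(-25 \right)} + 398759}{-473379 - 427568} = \frac{\left(- 25 \left(-19 - 25\right)\right)^{2} + 398759}{-473379 - 427568} = \frac{\left(\left(-25\right) \left(-44\right)\right)^{2} + 398759}{-900947} = \left(1100^{2} + 398759\right) \left(- \frac{1}{900947}\right) = \left(1210000 + 398759\right) \left(- \frac{1}{900947}\right) = 1608759 \left(- \frac{1}{900947}\right) = - \frac{1608759}{900947}$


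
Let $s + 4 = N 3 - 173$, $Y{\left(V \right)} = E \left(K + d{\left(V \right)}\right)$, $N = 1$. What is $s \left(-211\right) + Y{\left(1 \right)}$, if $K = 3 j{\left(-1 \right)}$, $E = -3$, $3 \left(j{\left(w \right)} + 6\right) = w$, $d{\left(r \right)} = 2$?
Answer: $36765$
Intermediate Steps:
$j{\left(w \right)} = -6 + \frac{w}{3}$
$K = -19$ ($K = 3 \left(-6 + \frac{1}{3} \left(-1\right)\right) = 3 \left(-6 - \frac{1}{3}\right) = 3 \left(- \frac{19}{3}\right) = -19$)
$Y{\left(V \right)} = 51$ ($Y{\left(V \right)} = - 3 \left(-19 + 2\right) = \left(-3\right) \left(-17\right) = 51$)
$s = -174$ ($s = -4 + \left(1 \cdot 3 - 173\right) = -4 + \left(3 - 173\right) = -4 - 170 = -174$)
$s \left(-211\right) + Y{\left(1 \right)} = \left(-174\right) \left(-211\right) + 51 = 36714 + 51 = 36765$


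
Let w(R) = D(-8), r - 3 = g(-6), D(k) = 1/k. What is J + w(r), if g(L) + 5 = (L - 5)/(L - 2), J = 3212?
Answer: 25695/8 ≈ 3211.9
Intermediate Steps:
g(L) = -5 + (-5 + L)/(-2 + L) (g(L) = -5 + (L - 5)/(L - 2) = -5 + (-5 + L)/(-2 + L))
D(k) = 1/k
r = -5/8 (r = 3 + (5 - 4*(-6))/(-2 - 6) = 3 + (5 + 24)/(-8) = 3 - ⅛*29 = 3 - 29/8 = -5/8 ≈ -0.62500)
w(R) = -⅛ (w(R) = 1/(-8) = -⅛)
J + w(r) = 3212 - ⅛ = 25695/8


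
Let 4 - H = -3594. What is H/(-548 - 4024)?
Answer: -1799/2286 ≈ -0.78696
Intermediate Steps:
H = 3598 (H = 4 - 1*(-3594) = 4 + 3594 = 3598)
H/(-548 - 4024) = 3598/(-548 - 4024) = 3598/(-4572) = 3598*(-1/4572) = -1799/2286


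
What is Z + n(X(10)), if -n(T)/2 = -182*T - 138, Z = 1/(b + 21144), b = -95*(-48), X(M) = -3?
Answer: -20974463/25704 ≈ -816.00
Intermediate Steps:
b = 4560
Z = 1/25704 (Z = 1/(4560 + 21144) = 1/25704 ≈ 3.8904e-5)
n(T) = 276 + 364*T (n(T) = -2*(-182*T - 138) = -2*(-138 - 182*T) = 276 + 364*T)
Z + n(X(10)) = 1/25704 + (276 + 364*(-3)) = 1/25704 + (276 - 1092) = 1/25704 - 816 = -20974463/25704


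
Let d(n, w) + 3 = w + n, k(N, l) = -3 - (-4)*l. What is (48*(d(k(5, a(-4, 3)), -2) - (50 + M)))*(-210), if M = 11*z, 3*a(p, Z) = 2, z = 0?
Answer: 557760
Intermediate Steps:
a(p, Z) = ⅔ (a(p, Z) = (⅓)*2 = ⅔)
k(N, l) = -3 + 4*l
M = 0 (M = 11*0 = 0)
d(n, w) = -3 + n + w (d(n, w) = -3 + (w + n) = -3 + (n + w) = -3 + n + w)
(48*(d(k(5, a(-4, 3)), -2) - (50 + M)))*(-210) = (48*((-3 + (-3 + 4*(⅔)) - 2) - (50 + 0)))*(-210) = (48*((-3 + (-3 + 8/3) - 2) - 1*50))*(-210) = (48*((-3 - ⅓ - 2) - 50))*(-210) = (48*(-16/3 - 50))*(-210) = (48*(-166/3))*(-210) = -2656*(-210) = 557760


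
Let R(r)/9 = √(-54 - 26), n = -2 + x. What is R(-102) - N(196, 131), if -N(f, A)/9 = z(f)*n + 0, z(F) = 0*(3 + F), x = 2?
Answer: 36*I*√5 ≈ 80.498*I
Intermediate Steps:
z(F) = 0
n = 0 (n = -2 + 2 = 0)
N(f, A) = 0 (N(f, A) = -9*(0*0 + 0) = -9*(0 + 0) = -9*0 = 0)
R(r) = 36*I*√5 (R(r) = 9*√(-54 - 26) = 9*√(-80) = 9*(4*I*√5) = 36*I*√5)
R(-102) - N(196, 131) = 36*I*√5 - 1*0 = 36*I*√5 + 0 = 36*I*√5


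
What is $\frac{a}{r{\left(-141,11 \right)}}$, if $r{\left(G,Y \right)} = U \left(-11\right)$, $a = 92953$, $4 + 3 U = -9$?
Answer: $\frac{278859}{143} \approx 1950.1$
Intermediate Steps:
$U = - \frac{13}{3}$ ($U = - \frac{4}{3} + \frac{1}{3} \left(-9\right) = - \frac{4}{3} - 3 = - \frac{13}{3} \approx -4.3333$)
$r{\left(G,Y \right)} = \frac{143}{3}$ ($r{\left(G,Y \right)} = \left(- \frac{13}{3}\right) \left(-11\right) = \frac{143}{3}$)
$\frac{a}{r{\left(-141,11 \right)}} = \frac{92953}{\frac{143}{3}} = 92953 \cdot \frac{3}{143} = \frac{278859}{143}$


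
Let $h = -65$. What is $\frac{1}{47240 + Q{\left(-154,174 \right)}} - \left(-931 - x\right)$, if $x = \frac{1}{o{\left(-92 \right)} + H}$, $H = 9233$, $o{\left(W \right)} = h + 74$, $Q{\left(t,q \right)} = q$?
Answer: $\frac{101991107921}{109550047} \approx 931.0$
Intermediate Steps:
$o{\left(W \right)} = 9$ ($o{\left(W \right)} = -65 + 74 = 9$)
$x = \frac{1}{9242}$ ($x = \frac{1}{9 + 9233} = \frac{1}{9242} \approx 0.0001082$)
$\frac{1}{47240 + Q{\left(-154,174 \right)}} - \left(-931 - x\right) = \frac{1}{47240 + 174} - \left(-931 - \frac{1}{9242}\right) = \frac{1}{47414} - \left(-931 - \frac{1}{9242}\right) = \frac{1}{47414} - - \frac{8604303}{9242} = \frac{1}{47414} + \frac{8604303}{9242} = \frac{101991107921}{109550047}$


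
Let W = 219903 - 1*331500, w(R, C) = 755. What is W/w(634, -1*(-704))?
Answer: -111597/755 ≈ -147.81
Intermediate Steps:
W = -111597 (W = 219903 - 331500 = -111597)
W/w(634, -1*(-704)) = -111597/755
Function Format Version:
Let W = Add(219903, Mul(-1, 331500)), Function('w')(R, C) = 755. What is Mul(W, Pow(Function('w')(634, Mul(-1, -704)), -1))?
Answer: Rational(-111597, 755) ≈ -147.81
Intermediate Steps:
W = -111597 (W = Add(219903, -331500) = -111597)
Mul(W, Pow(Function('w')(634, Mul(-1, -704)), -1)) = Mul(-111597, Pow(755, -1)) = Mul(-111597, Rational(1, 755)) = Rational(-111597, 755)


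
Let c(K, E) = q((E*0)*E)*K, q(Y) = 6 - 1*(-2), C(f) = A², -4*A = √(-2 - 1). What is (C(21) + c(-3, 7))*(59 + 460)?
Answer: -200853/16 ≈ -12553.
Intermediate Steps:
A = -I*√3/4 (A = -√(-2 - 1)/4 = -I*√3/4 ≈ -0.43301*I)
C(f) = -3/16 (C(f) = (-I*√3/4)² = -3/16)
q(Y) = 8 (q(Y) = 6 + 2 = 8)
c(K, E) = 8*K
(C(21) + c(-3, 7))*(59 + 460) = (-3/16 + 8*(-3))*(59 + 460) = (-3/16 - 24)*519 = -387/16*519 = -200853/16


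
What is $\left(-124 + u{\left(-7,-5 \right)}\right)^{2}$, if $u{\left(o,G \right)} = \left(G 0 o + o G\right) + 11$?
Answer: $6084$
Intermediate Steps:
$u{\left(o,G \right)} = 11 + G o$ ($u{\left(o,G \right)} = \left(0 o + G o\right) + 11 = \left(0 + G o\right) + 11 = G o + 11 = 11 + G o$)
$\left(-124 + u{\left(-7,-5 \right)}\right)^{2} = \left(-124 + \left(11 - -35\right)\right)^{2} = \left(-124 + \left(11 + 35\right)\right)^{2} = \left(-124 + 46\right)^{2} = \left(-78\right)^{2} = 6084$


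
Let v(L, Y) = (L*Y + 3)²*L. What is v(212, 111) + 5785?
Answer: 117426005485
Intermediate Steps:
v(L, Y) = L*(3 + L*Y)² (v(L, Y) = (3 + L*Y)²*L = L*(3 + L*Y)²)
v(212, 111) + 5785 = 212*(3 + 212*111)² + 5785 = 212*(3 + 23532)² + 5785 = 212*23535² + 5785 = 212*553896225 + 5785 = 117425999700 + 5785 = 117426005485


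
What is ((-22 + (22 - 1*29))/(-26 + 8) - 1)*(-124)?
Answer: -682/9 ≈ -75.778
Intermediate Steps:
((-22 + (22 - 1*29))/(-26 + 8) - 1)*(-124) = ((-22 + (22 - 29))/(-18) - 1)*(-124) = ((-22 - 7)*(-1/18) - 1)*(-124) = (-29*(-1/18) - 1)*(-124) = (29/18 - 1)*(-124) = (11/18)*(-124) = -682/9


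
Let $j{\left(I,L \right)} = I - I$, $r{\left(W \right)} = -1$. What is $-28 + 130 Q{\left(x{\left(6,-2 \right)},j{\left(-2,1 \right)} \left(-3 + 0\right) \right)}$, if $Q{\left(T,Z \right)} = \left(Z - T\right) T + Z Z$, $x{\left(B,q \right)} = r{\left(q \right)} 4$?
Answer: $-2108$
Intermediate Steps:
$j{\left(I,L \right)} = 0$
$x{\left(B,q \right)} = -4$ ($x{\left(B,q \right)} = \left(-1\right) 4 = -4$)
$Q{\left(T,Z \right)} = Z^{2} + T \left(Z - T\right)$ ($Q{\left(T,Z \right)} = T \left(Z - T\right) + Z^{2} = Z^{2} + T \left(Z - T\right)$)
$-28 + 130 Q{\left(x{\left(6,-2 \right)},j{\left(-2,1 \right)} \left(-3 + 0\right) \right)} = -28 + 130 \left(\left(0 \left(-3 + 0\right)\right)^{2} - \left(-4\right)^{2} - 4 \cdot 0 \left(-3 + 0\right)\right) = -28 + 130 \left(\left(0 \left(-3\right)\right)^{2} - 16 - 4 \cdot 0 \left(-3\right)\right) = -28 + 130 \left(0^{2} - 16 - 0\right) = -28 + 130 \left(0 - 16 + 0\right) = -28 + 130 \left(-16\right) = -28 - 2080 = -2108$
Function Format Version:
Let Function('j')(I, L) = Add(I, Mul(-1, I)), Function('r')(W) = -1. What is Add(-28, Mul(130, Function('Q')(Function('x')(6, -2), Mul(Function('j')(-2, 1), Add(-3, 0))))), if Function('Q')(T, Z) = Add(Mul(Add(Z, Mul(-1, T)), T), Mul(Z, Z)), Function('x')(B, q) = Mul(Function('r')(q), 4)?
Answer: -2108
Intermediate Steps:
Function('j')(I, L) = 0
Function('x')(B, q) = -4 (Function('x')(B, q) = Mul(-1, 4) = -4)
Function('Q')(T, Z) = Add(Pow(Z, 2), Mul(T, Add(Z, Mul(-1, T)))) (Function('Q')(T, Z) = Add(Mul(T, Add(Z, Mul(-1, T))), Pow(Z, 2)) = Add(Pow(Z, 2), Mul(T, Add(Z, Mul(-1, T)))))
Add(-28, Mul(130, Function('Q')(Function('x')(6, -2), Mul(Function('j')(-2, 1), Add(-3, 0))))) = Add(-28, Mul(130, Add(Pow(Mul(0, Add(-3, 0)), 2), Mul(-1, Pow(-4, 2)), Mul(-4, Mul(0, Add(-3, 0)))))) = Add(-28, Mul(130, Add(Pow(Mul(0, -3), 2), Mul(-1, 16), Mul(-4, Mul(0, -3))))) = Add(-28, Mul(130, Add(Pow(0, 2), -16, Mul(-4, 0)))) = Add(-28, Mul(130, Add(0, -16, 0))) = Add(-28, Mul(130, -16)) = Add(-28, -2080) = -2108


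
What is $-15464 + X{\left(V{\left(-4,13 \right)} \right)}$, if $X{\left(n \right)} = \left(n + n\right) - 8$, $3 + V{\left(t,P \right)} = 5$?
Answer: $-15468$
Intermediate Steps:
$V{\left(t,P \right)} = 2$ ($V{\left(t,P \right)} = -3 + 5 = 2$)
$X{\left(n \right)} = -8 + 2 n$ ($X{\left(n \right)} = 2 n - 8 = -8 + 2 n$)
$-15464 + X{\left(V{\left(-4,13 \right)} \right)} = -15464 + \left(-8 + 2 \cdot 2\right) = -15464 + \left(-8 + 4\right) = -15464 - 4 = -15468$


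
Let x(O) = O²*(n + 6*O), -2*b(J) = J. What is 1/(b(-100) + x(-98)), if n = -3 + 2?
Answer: -1/5656706 ≈ -1.7678e-7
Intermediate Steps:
b(J) = -J/2
n = -1
x(O) = O²*(-1 + 6*O)
1/(b(-100) + x(-98)) = 1/(-½*(-100) + (-98)²*(-1 + 6*(-98))) = 1/(50 + 9604*(-1 - 588)) = 1/(50 + 9604*(-589)) = 1/(50 - 5656756) = 1/(-5656706) = -1/5656706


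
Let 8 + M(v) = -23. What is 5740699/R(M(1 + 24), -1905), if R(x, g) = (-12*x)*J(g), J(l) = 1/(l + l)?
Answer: -3645343865/62 ≈ -5.8796e+7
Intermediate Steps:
J(l) = 1/(2*l)
M(v) = -31 (M(v) = -8 - 23 = -31)
R(x, g) = -6*x/g (R(x, g) = (-12*x)*(1/(2*g)) = -6*x/g)
5740699/R(M(1 + 24), -1905) = 5740699/((-6*(-31)/(-1905))) = 5740699/((-6*(-31)*(-1/1905))) = 5740699/(-62/635) = 5740699*(-635/62) = -3645343865/62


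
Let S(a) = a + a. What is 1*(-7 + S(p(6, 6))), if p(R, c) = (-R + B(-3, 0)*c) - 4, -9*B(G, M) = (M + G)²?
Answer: -39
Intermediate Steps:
B(G, M) = -(G + M)²/9 (B(G, M) = -(M + G)²/9 = -(G + M)²/9)
p(R, c) = -4 - R - c (p(R, c) = (-R + (-(-3 + 0)²/9)*c) - 4 = (-R + (-⅑*(-3)²)*c) - 4 = (-R + (-⅑*9)*c) - 4 = (-R - c) - 4 = -4 - R - c)
S(a) = 2*a
1*(-7 + S(p(6, 6))) = 1*(-7 + 2*(-4 - 1*6 - 1*6)) = 1*(-7 + 2*(-4 - 6 - 6)) = 1*(-7 + 2*(-16)) = 1*(-7 - 32) = 1*(-39) = -39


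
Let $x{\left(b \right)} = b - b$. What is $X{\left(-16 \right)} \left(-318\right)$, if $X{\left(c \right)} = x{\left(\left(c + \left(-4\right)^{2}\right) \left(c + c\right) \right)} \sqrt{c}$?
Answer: $0$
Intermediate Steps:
$x{\left(b \right)} = 0$
$X{\left(c \right)} = 0$ ($X{\left(c \right)} = 0 \sqrt{c} = 0$)
$X{\left(-16 \right)} \left(-318\right) = 0 \left(-318\right) = 0$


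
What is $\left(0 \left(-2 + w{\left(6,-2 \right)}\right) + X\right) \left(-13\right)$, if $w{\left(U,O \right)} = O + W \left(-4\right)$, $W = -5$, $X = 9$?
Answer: $-117$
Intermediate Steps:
$w{\left(U,O \right)} = 20 + O$ ($w{\left(U,O \right)} = O - -20 = O + 20 = 20 + O$)
$\left(0 \left(-2 + w{\left(6,-2 \right)}\right) + X\right) \left(-13\right) = \left(0 \left(-2 + \left(20 - 2\right)\right) + 9\right) \left(-13\right) = \left(0 \left(-2 + 18\right) + 9\right) \left(-13\right) = \left(0 \cdot 16 + 9\right) \left(-13\right) = \left(0 + 9\right) \left(-13\right) = 9 \left(-13\right) = -117$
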